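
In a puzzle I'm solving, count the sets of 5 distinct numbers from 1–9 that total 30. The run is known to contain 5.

4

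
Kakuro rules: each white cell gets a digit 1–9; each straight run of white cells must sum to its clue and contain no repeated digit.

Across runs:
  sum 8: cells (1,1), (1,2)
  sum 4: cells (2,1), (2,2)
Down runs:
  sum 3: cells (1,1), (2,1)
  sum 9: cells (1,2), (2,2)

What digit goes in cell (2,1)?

4 in 2 cells must be {1,3}; 3 in 2 cells must be {1,2}.
The 4 across and the 3 down share only 1, so (2,1) = 1.
(2,2) = 4 − 1 = 3 completes the 4 across.
(1,1) = 3 − 1 = 2 completes the 3 down.
(1,2) = 8 − 2 = 6 completes the 8 across.

1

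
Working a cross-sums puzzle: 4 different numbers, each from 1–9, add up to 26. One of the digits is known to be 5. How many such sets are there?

4 distinct digits from 1–9 sum between 10 and 30.
Keeping only sets containing 5.
Enumerating: {4,5,8,9}, {5,6,7,8}.

2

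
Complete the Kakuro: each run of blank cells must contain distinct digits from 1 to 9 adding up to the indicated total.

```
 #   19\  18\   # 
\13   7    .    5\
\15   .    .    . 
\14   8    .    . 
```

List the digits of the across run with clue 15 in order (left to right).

R1C2 = 13 − 7 = 6 completes the 13 across.
R2C1 = 19 − 15 = 4 completes the 19 down.
Nothing is forced directly, so branch on R3C2, whose candidates are 4 or 5. If R3C2 = 5: then R2C2 would have to be in {2,3,5,6,8,9} for the 15 across but in {7} for the 18 down — contradiction. So R3C2 = 4.
R2C2 = 18 − 10 = 8 completes the 18 down.
R2C3 = 15 − 12 = 3 completes the 15 across.
R3C3 = 14 − 12 = 2 completes the 14 across.

4, 8, 3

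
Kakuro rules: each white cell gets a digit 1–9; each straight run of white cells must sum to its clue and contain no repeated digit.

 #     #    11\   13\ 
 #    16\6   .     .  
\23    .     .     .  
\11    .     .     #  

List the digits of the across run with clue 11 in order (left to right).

7, 4

23 in 3 cells must be {6,8,9}; 16 in 2 cells must be {7,9}.
The 23 across and the 16 down share only 9, so R2C1 = 9.
R3C1 = 16 − 9 = 7 completes the 16 down.
R3C2 = 11 − 7 = 4 completes the 11 across.
R2C2 = 6: the only remaining digit allowed by both the 23 across and the 11 down.
R2C3 = 23 − 15 = 8 completes the 23 across.
R1C2 = 11 − 10 = 1 completes the 11 down.
R1C3 = 6 − 1 = 5 completes the 6 across.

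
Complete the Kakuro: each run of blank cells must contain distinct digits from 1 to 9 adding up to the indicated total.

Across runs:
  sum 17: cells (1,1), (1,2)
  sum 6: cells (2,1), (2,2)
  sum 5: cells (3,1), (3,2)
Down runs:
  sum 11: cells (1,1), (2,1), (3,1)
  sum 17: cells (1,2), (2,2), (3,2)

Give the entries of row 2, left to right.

17 in 2 cells must be {8,9}.
The 17 across and the 11 down share only 8, so (1,1) = 8.
(1,2) = 17 − 8 = 9 completes the 17 across.
Nothing is forced directly, so branch on (2,1), whose candidates are 1 or 2. If (2,1) = 2: then (2,2) would have to be in {4} for the 6 across but in {1,2,3,5,6,7} for the 17 down — contradiction. So (2,1) = 1.
(2,2) = 6 − 1 = 5 completes the 6 across.
(3,1) = 11 − 9 = 2 completes the 11 down.
(3,2) = 5 − 2 = 3 completes the 5 across.

1 5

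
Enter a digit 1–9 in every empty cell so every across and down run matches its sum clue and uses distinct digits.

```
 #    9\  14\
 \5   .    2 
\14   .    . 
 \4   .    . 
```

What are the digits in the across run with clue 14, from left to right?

4 in 2 cells must be {1,3}.
R1C1 = 5 − 2 = 3 completes the 5 across.
Given what's placed, R2C1 must be 5 to fit the 14 across and 9 down.
R2C2 = 14 − 5 = 9 completes the 14 across.
R3C1 = 9 − 8 = 1 completes the 9 down.
R3C2 = 4 − 1 = 3 completes the 4 across.

5 9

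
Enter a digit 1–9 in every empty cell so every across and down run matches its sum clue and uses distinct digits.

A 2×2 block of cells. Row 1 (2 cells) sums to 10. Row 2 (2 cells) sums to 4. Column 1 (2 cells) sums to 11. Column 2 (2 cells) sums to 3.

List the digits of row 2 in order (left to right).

4 in 2 cells must be {1,3}; 3 in 2 cells must be {1,2}.
The 4 across and the 11 down share only 3, so (2,1) = 3.
(2,2) = 4 − 3 = 1 completes the 4 across.
(1,1) = 11 − 3 = 8 completes the 11 down.
(1,2) = 10 − 8 = 2 completes the 10 across.

3 1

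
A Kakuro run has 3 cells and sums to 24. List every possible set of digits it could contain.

3 distinct digits from 1–9 sum between 6 and 24.
Only one set works: {7,8,9}.

{7,8,9}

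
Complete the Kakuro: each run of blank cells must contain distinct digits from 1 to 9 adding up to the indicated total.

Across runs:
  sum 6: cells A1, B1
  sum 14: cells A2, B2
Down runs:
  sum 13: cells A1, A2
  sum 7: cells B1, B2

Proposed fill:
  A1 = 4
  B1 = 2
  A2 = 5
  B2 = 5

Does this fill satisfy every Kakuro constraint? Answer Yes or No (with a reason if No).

No — the across run A2–B2 sums to 10, not 14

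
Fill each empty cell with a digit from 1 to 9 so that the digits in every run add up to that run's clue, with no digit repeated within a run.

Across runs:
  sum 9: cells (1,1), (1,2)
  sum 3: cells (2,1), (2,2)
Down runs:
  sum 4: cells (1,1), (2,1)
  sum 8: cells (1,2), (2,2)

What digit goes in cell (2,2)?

3 in 2 cells must be {1,2}; 4 in 2 cells must be {1,3}.
The 3 across and the 4 down share only 1, so (2,1) = 1.
(2,2) = 3 − 1 = 2 completes the 3 across.
(1,1) = 4 − 1 = 3 completes the 4 down.
(1,2) = 9 − 3 = 6 completes the 9 across.

2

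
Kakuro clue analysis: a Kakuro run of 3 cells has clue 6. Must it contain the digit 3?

Yes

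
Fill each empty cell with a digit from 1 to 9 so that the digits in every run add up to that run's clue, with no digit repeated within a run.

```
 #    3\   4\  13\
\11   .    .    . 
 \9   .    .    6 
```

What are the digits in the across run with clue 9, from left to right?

2 1 6

3 in 2 cells must be {1,2}; 4 in 2 cells must be {1,3}.
R1C3 = 13 − 6 = 7 completes the 13 down.
R2C2 = 1: the only remaining digit allowed by both the 9 across and the 4 down.
R1C1 = 1: the only remaining digit allowed by both the 11 across and the 3 down.
R1C2 = 11 − 8 = 3 completes the 11 across.
R2C1 = 9 − 7 = 2 completes the 9 across.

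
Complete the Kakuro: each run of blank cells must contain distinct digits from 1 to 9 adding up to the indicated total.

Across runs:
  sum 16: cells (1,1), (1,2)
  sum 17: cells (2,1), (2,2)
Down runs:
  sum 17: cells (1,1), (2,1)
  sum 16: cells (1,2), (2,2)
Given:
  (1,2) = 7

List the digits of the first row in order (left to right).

16 in 2 cells must be {7,9}; 17 in 2 cells must be {8,9}.
(1,1) = 16 − 7 = 9 completes the 16 across.
(2,1) = 17 − 9 = 8 completes the 17 down.
(2,2) = 17 − 8 = 9 completes the 17 across.

9 7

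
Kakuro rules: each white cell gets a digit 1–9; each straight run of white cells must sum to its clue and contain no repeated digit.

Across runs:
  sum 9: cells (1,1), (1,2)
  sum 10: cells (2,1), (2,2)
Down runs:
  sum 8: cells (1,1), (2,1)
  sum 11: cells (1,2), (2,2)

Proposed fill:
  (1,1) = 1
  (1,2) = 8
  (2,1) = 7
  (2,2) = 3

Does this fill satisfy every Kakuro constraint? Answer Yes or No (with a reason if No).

Yes

Across: 1+8=9; 7+3=10. Down: 1+7=8; 8+3=11. No digit repeats within any run.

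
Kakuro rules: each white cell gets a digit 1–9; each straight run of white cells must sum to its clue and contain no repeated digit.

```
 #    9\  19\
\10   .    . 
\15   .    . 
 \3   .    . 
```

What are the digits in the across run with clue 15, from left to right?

6, 9

3 in 2 cells must be {1,2}.
The 15 across and the 9 down share only 6, so R2C1 = 6.
R2C2 = 15 − 6 = 9 completes the 15 across.
Given what's placed, R3C2 must be 2 to fit the 3 across and 19 down.
R1C2 = 19 − 11 = 8 completes the 19 down.
R3C1 = 3 − 2 = 1 completes the 3 across.
R1C1 = 10 − 8 = 2 completes the 10 across.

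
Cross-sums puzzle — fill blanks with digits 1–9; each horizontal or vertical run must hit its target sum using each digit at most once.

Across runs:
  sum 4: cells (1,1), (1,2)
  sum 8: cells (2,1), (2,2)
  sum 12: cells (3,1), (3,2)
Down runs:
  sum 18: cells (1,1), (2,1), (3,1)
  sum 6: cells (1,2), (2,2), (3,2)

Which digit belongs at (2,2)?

2

4 in 2 cells must be {1,3}; 6 in 3 cells must be {1,2,3}.
The 12 across and the 6 down share only 3, so (3,2) = 3.
Given what's placed, (1,2) must be 1 to fit the 4 across and 6 down.
(2,2) = 6 − 4 = 2 completes the 6 down.
(3,1) = 12 − 3 = 9 completes the 12 across.
(1,1) = 4 − 1 = 3 completes the 4 across.
(2,1) = 8 − 2 = 6 completes the 8 across.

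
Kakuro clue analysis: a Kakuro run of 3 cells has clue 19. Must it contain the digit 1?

No

Counterexample: {2,8,9} sums to 19 without using 1.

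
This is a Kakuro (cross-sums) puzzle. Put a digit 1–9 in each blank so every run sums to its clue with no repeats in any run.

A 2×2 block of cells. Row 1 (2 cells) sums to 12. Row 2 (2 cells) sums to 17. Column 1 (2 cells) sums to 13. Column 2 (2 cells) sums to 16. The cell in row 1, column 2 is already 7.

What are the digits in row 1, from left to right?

5 7

17 in 2 cells must be {8,9}; 16 in 2 cells must be {7,9}.
(1,1) = 12 − 7 = 5 completes the 12 across.
(2,1) = 13 − 5 = 8 completes the 13 down.
(2,2) = 17 − 8 = 9 completes the 17 across.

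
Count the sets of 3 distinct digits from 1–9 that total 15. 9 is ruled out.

3 distinct digits from 1–9 sum between 6 and 24.
Dropping sets that contain 9.
Enumerating: {1,6,8}, {2,5,8}, {2,6,7}, {3,4,8}, {3,5,7}, {4,5,6}.

6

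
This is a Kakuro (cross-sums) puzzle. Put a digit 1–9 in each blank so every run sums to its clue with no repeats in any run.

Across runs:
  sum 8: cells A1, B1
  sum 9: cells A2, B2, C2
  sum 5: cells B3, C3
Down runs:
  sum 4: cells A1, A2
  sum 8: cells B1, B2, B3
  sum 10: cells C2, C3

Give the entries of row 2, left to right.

1 2 6

4 in 2 cells must be {1,3}.
Nothing is forced directly, so branch on A1, whose candidates are 1 or 3. If A1 = 1: then B1 would have to be in {7} for the 8 across but in {1,2,3,4,5} for the 8 down — contradiction. So A1 = 3.
B1 = 8 − 3 = 5 completes the 8 across.
A2 = 4 − 3 = 1 completes the 4 down.
B2 = 2: the only remaining digit allowed by both the 9 across and the 8 down.
C2 = 9 − 3 = 6 completes the 9 across.
B3 = 8 − 7 = 1 completes the 8 down.
C3 = 5 − 1 = 4 completes the 5 across.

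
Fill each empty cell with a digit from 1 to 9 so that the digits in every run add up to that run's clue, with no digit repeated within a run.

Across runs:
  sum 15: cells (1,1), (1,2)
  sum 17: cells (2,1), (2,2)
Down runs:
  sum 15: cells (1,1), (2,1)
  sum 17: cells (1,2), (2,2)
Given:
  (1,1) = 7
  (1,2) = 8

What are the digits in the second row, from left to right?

17 in 2 cells must be {8,9}.
(2,1) = 15 − 7 = 8 completes the 15 down.
(2,2) = 17 − 8 = 9 completes the 17 across.

8 9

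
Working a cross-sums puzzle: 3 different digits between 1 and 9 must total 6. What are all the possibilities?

{1,2,3}

3 distinct digits from 1–9 sum between 6 and 24.
Only one set works: {1,2,3}.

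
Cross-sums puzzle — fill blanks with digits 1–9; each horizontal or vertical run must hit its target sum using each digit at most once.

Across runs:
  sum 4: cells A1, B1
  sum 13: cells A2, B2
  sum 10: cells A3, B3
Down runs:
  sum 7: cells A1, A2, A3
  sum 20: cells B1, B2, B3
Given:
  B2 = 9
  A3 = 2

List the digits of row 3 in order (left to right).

2, 8

4 in 2 cells must be {1,3}; 7 in 3 cells must be {1,2,4}.
Given what's placed, A1 must be 1 to fit the 4 across and 7 down.
B1 = 4 − 1 = 3 completes the 4 across.
A2 = 13 − 9 = 4 completes the 13 across.
B3 = 10 − 2 = 8 completes the 10 across.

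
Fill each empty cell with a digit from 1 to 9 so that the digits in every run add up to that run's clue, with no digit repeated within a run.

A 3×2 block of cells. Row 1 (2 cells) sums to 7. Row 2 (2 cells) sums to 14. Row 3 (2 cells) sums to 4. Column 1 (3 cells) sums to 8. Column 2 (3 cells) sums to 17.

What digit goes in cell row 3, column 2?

4 in 2 cells must be {1,3}.
The 14 across and the 8 down share only 5, so (2,1) = 5.
(2,2) = 14 − 5 = 9 completes the 14 across.
Given what's placed, (3,1) must be 1 to fit the 4 across and 8 down.
(3,2) = 4 − 1 = 3 completes the 4 across.
(1,1) = 8 − 6 = 2 completes the 8 down.
(1,2) = 7 − 2 = 5 completes the 7 across.

3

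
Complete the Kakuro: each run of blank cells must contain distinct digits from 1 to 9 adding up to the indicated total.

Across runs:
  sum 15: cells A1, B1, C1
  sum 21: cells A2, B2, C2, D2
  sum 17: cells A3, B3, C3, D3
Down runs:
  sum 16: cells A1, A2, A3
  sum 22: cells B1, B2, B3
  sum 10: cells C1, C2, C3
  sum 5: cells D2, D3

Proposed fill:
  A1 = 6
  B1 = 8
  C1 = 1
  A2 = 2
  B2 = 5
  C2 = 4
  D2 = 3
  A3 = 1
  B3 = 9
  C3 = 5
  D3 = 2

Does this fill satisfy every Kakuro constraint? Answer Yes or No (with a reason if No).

No — the across run A2–D2 sums to 14, not 21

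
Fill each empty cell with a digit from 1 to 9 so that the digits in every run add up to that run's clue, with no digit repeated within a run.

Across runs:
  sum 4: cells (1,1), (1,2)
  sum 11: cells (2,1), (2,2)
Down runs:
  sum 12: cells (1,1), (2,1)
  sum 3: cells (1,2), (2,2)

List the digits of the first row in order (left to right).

3, 1

4 in 2 cells must be {1,3}; 3 in 2 cells must be {1,2}.
The 4 across and the 12 down share only 3, so (1,1) = 3.
(1,2) = 4 − 3 = 1 completes the 4 across.
(2,1) = 12 − 3 = 9 completes the 12 down.
(2,2) = 11 − 9 = 2 completes the 11 across.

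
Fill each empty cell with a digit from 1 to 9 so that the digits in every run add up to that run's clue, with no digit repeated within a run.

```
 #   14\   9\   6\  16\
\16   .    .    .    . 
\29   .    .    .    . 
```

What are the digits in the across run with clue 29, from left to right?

8 7 5 9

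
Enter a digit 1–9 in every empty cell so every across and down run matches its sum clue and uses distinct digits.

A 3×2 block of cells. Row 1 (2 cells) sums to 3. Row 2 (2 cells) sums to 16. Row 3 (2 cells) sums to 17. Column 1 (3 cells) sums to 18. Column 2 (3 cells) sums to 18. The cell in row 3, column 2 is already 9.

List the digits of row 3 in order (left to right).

8 9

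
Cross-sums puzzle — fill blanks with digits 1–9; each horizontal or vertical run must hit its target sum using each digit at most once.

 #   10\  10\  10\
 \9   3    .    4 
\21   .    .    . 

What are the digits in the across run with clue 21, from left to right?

7 8 6

R1C2 = 9 − 7 = 2 completes the 9 across.
R2C1 = 10 − 3 = 7 completes the 10 down.
R2C2 = 10 − 2 = 8 completes the 10 down.
R2C3 = 21 − 15 = 6 completes the 21 across.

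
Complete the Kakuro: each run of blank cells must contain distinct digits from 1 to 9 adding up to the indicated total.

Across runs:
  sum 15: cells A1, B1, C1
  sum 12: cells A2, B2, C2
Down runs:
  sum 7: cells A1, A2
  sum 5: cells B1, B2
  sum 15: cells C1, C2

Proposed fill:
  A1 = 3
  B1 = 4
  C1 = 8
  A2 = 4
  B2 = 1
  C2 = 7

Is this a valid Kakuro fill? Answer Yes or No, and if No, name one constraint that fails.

Yes

Across: 3+4+8=15; 4+1+7=12. Down: 3+4=7; 4+1=5; 8+7=15. No digit repeats within any run.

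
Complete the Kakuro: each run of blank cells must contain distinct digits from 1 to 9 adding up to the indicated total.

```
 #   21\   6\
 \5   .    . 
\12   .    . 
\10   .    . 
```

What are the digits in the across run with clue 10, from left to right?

8 2

6 in 3 cells must be {1,2,3}.
The 5 across and the 21 down share only 4, so R1C1 = 4.
R1C2 = 5 − 4 = 1 completes the 5 across.
Given what's placed, R2C2 must be 3 to fit the 12 across and 6 down.
R3C2 = 6 − 4 = 2 completes the 6 down.
R2C1 = 12 − 3 = 9 completes the 12 across.
R3C1 = 10 − 2 = 8 completes the 10 across.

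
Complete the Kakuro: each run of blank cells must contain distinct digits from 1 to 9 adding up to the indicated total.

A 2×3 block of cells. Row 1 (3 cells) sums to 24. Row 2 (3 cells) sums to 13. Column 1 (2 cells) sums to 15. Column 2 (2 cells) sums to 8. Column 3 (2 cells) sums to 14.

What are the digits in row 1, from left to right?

8 7 9

24 in 3 cells must be {7,8,9}.
The 24 across and the 8 down share only 7, so (1,2) = 7.
(2,2) = 8 − 7 = 1 completes the 8 down.
Nothing is forced directly, so branch on (1,1), whose candidates are 8 or 9. If (1,1) = 9: that forces (1,3) = 8, after which (2,1) would have to be in {3,4,5,7,8,9} for the 13 across but in {6} for the 15 down — contradiction. So (1,1) = 8.
(1,3) = 24 − 15 = 9 completes the 24 across.
(2,1) = 15 − 8 = 7 completes the 15 down.
(2,3) = 13 − 8 = 5 completes the 13 across.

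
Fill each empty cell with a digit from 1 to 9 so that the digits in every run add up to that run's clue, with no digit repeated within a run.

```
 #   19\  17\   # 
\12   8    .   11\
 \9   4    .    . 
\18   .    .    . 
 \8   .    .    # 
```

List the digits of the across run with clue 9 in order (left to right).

4 3 2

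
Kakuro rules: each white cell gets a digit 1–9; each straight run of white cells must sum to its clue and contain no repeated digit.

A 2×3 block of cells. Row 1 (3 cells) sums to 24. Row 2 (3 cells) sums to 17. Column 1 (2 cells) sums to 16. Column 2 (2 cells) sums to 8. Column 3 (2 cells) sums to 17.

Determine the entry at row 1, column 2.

24 in 3 cells must be {7,8,9}; 16 in 2 cells must be {7,9}; 17 in 2 cells must be {8,9}.
The 24 across and the 8 down share only 7, so (1,2) = 7.
(2,2) = 8 − 7 = 1 completes the 8 down.
Given what's placed, (2,3) must be 9 to fit the 17 across and 17 down.
(1,1) = 9: the only remaining digit allowed by both the 24 across and the 16 down.
(1,3) = 24 − 16 = 8 completes the 24 across.
(2,1) = 17 − 10 = 7 completes the 17 across.

7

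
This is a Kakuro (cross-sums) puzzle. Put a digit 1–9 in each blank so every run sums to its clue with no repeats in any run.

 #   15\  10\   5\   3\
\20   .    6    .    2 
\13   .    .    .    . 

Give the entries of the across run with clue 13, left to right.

6 4 2 1

3 in 2 cells must be {1,2}.
R2C2 = 10 − 6 = 4 completes the 10 down.
R2C4 = 3 − 2 = 1 completes the 3 down.
Given what's placed, R2C1 must be 6 to fit the 13 across and 15 down.
R2C3 = 13 − 11 = 2 completes the 13 across.
R1C1 = 15 − 6 = 9 completes the 15 down.
R1C3 = 20 − 17 = 3 completes the 20 across.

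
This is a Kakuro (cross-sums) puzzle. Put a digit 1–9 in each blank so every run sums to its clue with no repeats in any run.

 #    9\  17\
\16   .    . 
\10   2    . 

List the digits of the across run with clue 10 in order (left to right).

2 8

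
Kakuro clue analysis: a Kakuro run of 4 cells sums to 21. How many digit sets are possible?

11

4 distinct digits from 1–9 sum between 10 and 30.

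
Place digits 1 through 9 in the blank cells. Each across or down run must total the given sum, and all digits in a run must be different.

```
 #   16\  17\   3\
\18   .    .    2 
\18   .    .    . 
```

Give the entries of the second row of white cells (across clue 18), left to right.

9, 8, 1

16 in 2 cells must be {7,9}; 17 in 2 cells must be {8,9}; 3 in 2 cells must be {1,2}.
R1C2 = 9: the only remaining digit allowed by both the 18 across and the 17 down.
R2C2 = 17 − 9 = 8 completes the 17 down.
R2C3 = 3 − 2 = 1 completes the 3 down.
R1C1 = 18 − 11 = 7 completes the 18 across.
R2C1 = 18 − 9 = 9 completes the 18 across.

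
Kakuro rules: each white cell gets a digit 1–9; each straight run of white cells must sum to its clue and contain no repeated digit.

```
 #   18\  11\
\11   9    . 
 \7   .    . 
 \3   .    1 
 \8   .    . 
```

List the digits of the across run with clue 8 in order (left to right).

3 5

3 in 2 cells must be {1,2}; 11 in 4 cells must be {1,2,3,5}.
R1C2 = 11 − 9 = 2 completes the 11 across.
R3C1 = 3 − 1 = 2 completes the 3 across.
No cell is forced outright now. R2C2 can only be 3 or 5 (the digits allowed by both its 7 across and its 11 down). If R2C2 = 5: then R2C1 would have to be in {2} for the 7 across but in {1,3,4,6} for the 18 down — contradiction. So R2C2 = 3.
R2C1 = 7 − 3 = 4 completes the 7 across.
R4C1 = 18 − 15 = 3 completes the 18 down.
R4C2 = 8 − 3 = 5 completes the 8 across.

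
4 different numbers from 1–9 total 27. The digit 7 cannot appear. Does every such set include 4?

Yes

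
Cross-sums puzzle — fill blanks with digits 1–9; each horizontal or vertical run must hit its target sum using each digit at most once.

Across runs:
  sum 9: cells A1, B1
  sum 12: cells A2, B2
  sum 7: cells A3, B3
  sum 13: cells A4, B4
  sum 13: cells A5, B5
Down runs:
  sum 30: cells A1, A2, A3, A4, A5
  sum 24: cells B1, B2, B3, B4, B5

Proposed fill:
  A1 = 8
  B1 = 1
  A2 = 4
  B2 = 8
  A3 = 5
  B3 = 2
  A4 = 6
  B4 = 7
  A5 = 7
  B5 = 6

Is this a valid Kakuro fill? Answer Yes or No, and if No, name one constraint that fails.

Across: 8+1=9; 4+8=12; 5+2=7; 6+7=13; 7+6=13. Down: 8+4+5+6+7=30; 1+8+2+7+6=24. No digit repeats within any run.

Yes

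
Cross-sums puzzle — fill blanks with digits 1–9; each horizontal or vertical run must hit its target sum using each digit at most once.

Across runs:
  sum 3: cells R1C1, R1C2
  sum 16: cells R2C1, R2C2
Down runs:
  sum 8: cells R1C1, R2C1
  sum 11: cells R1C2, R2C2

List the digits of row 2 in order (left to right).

3 in 2 cells must be {1,2}; 16 in 2 cells must be {7,9}.
The 3 across and the 11 down share only 2, so R1C2 = 2.
The 16 across and the 8 down share only 7, so R2C1 = 7.
R2C2 = 16 − 7 = 9 completes the 16 across.
R1C1 = 3 − 2 = 1 completes the 3 across.

7 9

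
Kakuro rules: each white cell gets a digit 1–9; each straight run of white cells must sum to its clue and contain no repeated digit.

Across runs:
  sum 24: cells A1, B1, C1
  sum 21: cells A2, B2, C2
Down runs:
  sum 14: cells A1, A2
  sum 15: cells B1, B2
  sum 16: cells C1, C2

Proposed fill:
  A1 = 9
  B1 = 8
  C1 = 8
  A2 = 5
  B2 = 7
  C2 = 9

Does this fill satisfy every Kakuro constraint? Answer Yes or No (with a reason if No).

No — the across run A1–C1 sums to 25, not 24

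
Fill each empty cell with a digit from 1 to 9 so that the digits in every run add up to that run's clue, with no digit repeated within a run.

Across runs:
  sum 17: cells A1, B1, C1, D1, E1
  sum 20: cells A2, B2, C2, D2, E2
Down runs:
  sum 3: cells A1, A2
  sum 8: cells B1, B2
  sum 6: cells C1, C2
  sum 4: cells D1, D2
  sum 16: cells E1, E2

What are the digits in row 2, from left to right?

1 5 2 3 9

3 in 2 cells must be {1,2}; 4 in 2 cells must be {1,3}; 16 in 2 cells must be {7,9}.
Only 7 fits E1 under both its across sum 17 and down sum 16.
E2 = 16 − 7 = 9 completes the 16 down.
Nothing is forced directly, so branch on A1, whose candidates are 1 or 2. If A1 = 1: that forces D1 = 3, A2 = 2, D2 = 1, B1 = 2, C1 = 4, after which B2 would have to be in {3,5} for the 20 across but in {6} for the 8 down — contradiction. So A1 = 2.
A2 = 3 − 2 = 1 completes the 3 down.
D2 = 3: the only remaining digit allowed by both the 20 across and the 4 down.
D1 = 4 − 3 = 1 completes the 4 down.
Given what's placed, B1 must be 3 to fit the 17 across and 8 down.
C1 = 17 − 13 = 4 completes the 17 across.
B2 = 8 − 3 = 5 completes the 8 down.
C2 = 20 − 18 = 2 completes the 20 across.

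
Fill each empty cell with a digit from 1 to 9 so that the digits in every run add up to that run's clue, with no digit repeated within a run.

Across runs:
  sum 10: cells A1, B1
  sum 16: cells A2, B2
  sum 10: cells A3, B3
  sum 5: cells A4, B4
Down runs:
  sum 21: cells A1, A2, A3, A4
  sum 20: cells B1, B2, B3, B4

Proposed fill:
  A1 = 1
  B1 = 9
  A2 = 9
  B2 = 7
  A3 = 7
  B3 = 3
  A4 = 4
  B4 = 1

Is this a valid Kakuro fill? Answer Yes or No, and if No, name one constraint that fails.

Yes

Across: 1+9=10; 9+7=16; 7+3=10; 4+1=5. Down: 1+9+7+4=21; 9+7+3+1=20. No digit repeats within any run.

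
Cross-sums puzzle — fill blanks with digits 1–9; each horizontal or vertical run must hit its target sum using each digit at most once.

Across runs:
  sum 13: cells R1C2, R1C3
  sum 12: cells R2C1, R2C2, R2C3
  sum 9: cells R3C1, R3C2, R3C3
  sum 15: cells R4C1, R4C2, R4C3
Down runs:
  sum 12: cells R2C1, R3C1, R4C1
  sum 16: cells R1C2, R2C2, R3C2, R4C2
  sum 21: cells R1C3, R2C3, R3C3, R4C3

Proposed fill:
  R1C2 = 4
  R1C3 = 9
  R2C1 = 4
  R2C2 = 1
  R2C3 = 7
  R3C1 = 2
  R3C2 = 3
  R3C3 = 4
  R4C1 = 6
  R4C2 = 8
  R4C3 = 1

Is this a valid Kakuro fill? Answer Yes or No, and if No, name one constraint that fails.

Yes

Across: 4+9=13; 4+1+7=12; 2+3+4=9; 6+8+1=15. Down: 4+2+6=12; 4+1+3+8=16; 9+7+4+1=21. No digit repeats within any run.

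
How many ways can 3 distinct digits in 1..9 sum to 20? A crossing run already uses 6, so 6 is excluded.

3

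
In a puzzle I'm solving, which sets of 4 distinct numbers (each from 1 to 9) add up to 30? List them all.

{6,7,8,9}

4 distinct digits from 1–9 sum between 10 and 30.
Only one set works: {6,7,8,9}.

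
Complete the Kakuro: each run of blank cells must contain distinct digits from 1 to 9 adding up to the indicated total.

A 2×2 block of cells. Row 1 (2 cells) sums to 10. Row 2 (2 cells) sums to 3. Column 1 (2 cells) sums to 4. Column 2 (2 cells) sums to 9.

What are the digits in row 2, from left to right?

3 in 2 cells must be {1,2}; 4 in 2 cells must be {1,3}.
The 3 across and the 4 down share only 1, so (2,1) = 1.
(2,2) = 3 − 1 = 2 completes the 3 across.
(1,1) = 4 − 1 = 3 completes the 4 down.
(1,2) = 10 − 3 = 7 completes the 10 across.

1 2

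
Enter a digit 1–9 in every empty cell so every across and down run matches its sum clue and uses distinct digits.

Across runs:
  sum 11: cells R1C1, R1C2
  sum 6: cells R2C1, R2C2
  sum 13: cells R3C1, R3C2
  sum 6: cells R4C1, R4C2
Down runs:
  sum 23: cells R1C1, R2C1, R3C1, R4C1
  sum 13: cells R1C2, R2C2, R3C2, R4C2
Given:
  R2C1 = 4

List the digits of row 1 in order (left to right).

R2C2 = 6 − 4 = 2 completes the 6 across.
Nothing is forced directly, so branch on R4C2, whose candidates are 1 or 4. If R4C2 = 4: that forces R1C2 = 6, after which R3C2 would have to be in {4,5,6,7,8,9} for the 13 across but in {1} for the 13 down — contradiction. So R4C2 = 1.
R4C1 = 6 − 1 = 5 completes the 6 across.
Nothing is forced directly, so branch on R1C1, whose candidates are 6 or 8. If R1C1 = 6: then R1C2 would have to be in {5} for the 11 across but in {3,4,6,7} for the 13 down — contradiction. So R1C1 = 8.
R1C2 = 11 − 8 = 3 completes the 11 across.
R3C1 = 23 − 17 = 6 completes the 23 down.
R3C2 = 13 − 6 = 7 completes the 13 across.

8 3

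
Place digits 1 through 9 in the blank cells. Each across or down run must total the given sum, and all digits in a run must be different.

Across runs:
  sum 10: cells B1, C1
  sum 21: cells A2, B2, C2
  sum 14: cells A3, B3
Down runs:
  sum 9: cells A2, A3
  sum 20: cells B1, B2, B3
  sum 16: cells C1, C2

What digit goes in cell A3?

16 in 2 cells must be {7,9}.
Nothing is forced directly, so branch on C1, whose candidates are 7 or 9. If C1 = 9: then B1 would have to be in {1} for the 10 across but in {3,4,5,6,7,8,9} for the 20 down — contradiction. So C1 = 7.
B1 = 10 − 7 = 3 completes the 10 across.
C2 = 16 − 7 = 9 completes the 16 down.
B2 = 8: the only remaining digit allowed by both the 21 across and the 20 down.
B3 = 20 − 11 = 9 completes the 20 down.
A2 = 21 − 17 = 4 completes the 21 across.
A3 = 14 − 9 = 5 completes the 14 across.

5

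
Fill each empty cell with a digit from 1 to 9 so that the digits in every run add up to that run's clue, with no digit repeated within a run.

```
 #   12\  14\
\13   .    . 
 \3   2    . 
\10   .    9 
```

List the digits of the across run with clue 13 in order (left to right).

9, 4

3 in 2 cells must be {1,2}.
R1C2 = 4: the only remaining digit allowed by both the 13 across and the 14 down.
R2C2 = 3 − 2 = 1 completes the 3 across.
R3C1 = 10 − 9 = 1 completes the 10 across.
R1C1 = 13 − 4 = 9 completes the 13 across.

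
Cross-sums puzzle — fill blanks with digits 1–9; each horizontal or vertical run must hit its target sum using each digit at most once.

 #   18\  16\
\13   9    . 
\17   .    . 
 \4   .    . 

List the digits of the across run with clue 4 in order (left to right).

1, 3

17 in 2 cells must be {8,9}; 4 in 2 cells must be {1,3}.
R1C2 = 13 − 9 = 4 completes the 13 across.
Given what's placed, R2C1 must be 8 to fit the 17 across and 18 down.
R2C2 = 17 − 8 = 9 completes the 17 across.
R3C1 = 18 − 17 = 1 completes the 18 down.
R3C2 = 4 − 1 = 3 completes the 4 across.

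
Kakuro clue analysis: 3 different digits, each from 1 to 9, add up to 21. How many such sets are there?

3

3 distinct digits from 1–9 sum between 6 and 24.
Enumerating: {4,8,9}, {5,7,9}, {6,7,8}.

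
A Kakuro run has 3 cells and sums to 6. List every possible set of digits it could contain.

{1,2,3}

3 distinct digits from 1–9 sum between 6 and 24.
Only one set works: {1,2,3}.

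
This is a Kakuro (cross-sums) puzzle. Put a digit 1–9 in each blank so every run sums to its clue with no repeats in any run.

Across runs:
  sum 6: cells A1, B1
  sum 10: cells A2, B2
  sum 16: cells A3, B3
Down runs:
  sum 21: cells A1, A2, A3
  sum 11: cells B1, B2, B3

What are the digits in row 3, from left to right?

16 in 2 cells must be {7,9}.
The 16 across and the 11 down share only 7, so B3 = 7.
Given what's placed, B1 must be 1 to fit the 6 across and 11 down.
B2 = 11 − 8 = 3 completes the 11 down.
A3 = 16 − 7 = 9 completes the 16 across.
A1 = 6 − 1 = 5 completes the 6 across.
A2 = 10 − 3 = 7 completes the 10 across.

9 7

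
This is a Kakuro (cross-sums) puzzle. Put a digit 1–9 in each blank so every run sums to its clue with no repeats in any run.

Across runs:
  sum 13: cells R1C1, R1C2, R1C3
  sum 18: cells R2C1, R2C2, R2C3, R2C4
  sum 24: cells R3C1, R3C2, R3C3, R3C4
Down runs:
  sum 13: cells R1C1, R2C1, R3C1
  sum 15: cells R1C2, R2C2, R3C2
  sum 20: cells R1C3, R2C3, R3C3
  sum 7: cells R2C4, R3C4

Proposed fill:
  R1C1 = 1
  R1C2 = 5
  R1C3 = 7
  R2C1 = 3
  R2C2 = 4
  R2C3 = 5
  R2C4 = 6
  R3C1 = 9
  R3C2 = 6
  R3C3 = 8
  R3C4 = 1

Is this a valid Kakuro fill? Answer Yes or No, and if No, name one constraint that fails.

Across: 1+5+7=13; 3+4+5+6=18; 9+6+8+1=24. Down: 1+3+9=13; 5+4+6=15; 7+5+8=20; 6+1=7. No digit repeats within any run.

Yes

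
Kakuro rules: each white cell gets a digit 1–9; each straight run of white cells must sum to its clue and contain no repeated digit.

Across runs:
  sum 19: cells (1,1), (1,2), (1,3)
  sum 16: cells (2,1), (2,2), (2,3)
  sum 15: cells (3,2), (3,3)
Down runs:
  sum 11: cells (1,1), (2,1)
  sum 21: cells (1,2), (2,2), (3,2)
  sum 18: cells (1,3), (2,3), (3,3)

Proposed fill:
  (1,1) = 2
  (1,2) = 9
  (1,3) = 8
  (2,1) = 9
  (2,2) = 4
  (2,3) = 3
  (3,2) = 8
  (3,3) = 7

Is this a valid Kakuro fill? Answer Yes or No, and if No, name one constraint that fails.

Yes

Across: 2+9+8=19; 9+4+3=16; 8+7=15. Down: 2+9=11; 9+4+8=21; 8+3+7=18. No digit repeats within any run.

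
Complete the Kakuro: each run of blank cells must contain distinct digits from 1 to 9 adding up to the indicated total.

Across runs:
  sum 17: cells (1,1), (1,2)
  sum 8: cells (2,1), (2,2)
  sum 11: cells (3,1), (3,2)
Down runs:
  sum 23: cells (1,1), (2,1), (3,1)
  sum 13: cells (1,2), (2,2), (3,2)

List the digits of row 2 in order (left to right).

17 in 2 cells must be {8,9}; 23 in 3 cells must be {6,8,9}.
The 8 across and the 23 down share only 6, so (2,1) = 6.
(2,2) = 8 − 6 = 2 completes the 8 across.
Given what's placed, (1,2) must be 8 to fit the 17 across and 13 down.
(3,2) = 13 − 10 = 3 completes the 13 down.
(1,1) = 17 − 8 = 9 completes the 17 across.
(3,1) = 11 − 3 = 8 completes the 11 across.

6 2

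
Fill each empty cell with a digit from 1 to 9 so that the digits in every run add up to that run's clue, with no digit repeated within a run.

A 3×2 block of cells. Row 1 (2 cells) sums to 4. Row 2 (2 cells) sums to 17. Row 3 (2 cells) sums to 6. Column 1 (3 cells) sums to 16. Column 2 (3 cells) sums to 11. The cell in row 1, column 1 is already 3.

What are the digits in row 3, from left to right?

4, 2

4 in 2 cells must be {1,3}; 17 in 2 cells must be {8,9}.
(1,2) = 4 − 3 = 1 completes the 4 across.
(2,2) = 8: the only remaining digit allowed by both the 17 across and the 11 down.
(3,2) = 11 − 9 = 2 completes the 11 down.
(2,1) = 17 − 8 = 9 completes the 17 across.
(3,1) = 6 − 2 = 4 completes the 6 across.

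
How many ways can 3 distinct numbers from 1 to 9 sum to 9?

3

3 distinct digits from 1–9 sum between 6 and 24.
Enumerating: {1,2,6}, {1,3,5}, {2,3,4}.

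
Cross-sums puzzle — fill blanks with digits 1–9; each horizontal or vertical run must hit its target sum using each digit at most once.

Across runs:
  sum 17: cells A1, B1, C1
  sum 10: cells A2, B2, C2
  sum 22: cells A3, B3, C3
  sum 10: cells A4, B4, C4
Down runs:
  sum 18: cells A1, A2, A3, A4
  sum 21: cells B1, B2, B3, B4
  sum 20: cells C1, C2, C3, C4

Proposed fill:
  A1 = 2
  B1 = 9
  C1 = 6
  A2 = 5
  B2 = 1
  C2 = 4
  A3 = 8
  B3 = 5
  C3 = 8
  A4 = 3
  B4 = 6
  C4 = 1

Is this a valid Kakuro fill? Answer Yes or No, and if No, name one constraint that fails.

No — the across run A3–C3 sums to 21, not 22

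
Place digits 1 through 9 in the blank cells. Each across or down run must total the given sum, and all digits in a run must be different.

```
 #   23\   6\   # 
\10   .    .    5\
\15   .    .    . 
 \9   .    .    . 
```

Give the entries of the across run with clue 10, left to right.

23 in 3 cells must be {6,8,9}; 6 in 3 cells must be {1,2,3}.
Only 6 fits R3C1 under both its across sum 9 and down sum 23.
Nothing is forced directly, so branch on R1C1, whose candidates are 8 or 9. If R1C1 = 8: that forces R1C2 = 2, R2C1 = 9, R2C2 = 1, after which R2C3 would have to be in {5} for the 15 across but in {1,2,3,4} for the 5 down — contradiction. So R1C1 = 9.
R1C2 = 10 − 9 = 1 completes the 10 across.

9, 1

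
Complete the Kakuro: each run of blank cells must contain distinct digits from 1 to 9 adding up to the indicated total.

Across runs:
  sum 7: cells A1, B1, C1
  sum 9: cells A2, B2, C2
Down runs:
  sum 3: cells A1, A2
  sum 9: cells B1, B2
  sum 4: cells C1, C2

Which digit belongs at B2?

5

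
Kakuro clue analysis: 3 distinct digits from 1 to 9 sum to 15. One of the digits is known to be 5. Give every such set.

{1,5,9}; {2,5,8}; {3,5,7}; {4,5,6}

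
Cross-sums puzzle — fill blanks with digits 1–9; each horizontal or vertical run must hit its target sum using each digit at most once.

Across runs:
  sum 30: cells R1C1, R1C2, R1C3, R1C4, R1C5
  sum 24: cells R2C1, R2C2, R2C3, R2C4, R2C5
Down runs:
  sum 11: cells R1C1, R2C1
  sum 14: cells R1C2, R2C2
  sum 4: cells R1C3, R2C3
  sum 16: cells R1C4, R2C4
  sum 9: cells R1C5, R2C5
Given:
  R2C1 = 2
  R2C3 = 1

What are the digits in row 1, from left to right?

9 6 3 7 5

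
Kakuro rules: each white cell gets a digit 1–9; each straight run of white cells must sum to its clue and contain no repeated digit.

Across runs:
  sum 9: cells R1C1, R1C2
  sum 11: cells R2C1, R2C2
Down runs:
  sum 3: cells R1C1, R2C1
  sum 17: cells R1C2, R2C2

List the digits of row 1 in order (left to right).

1, 8

3 in 2 cells must be {1,2}; 17 in 2 cells must be {8,9}.
The 9 across and the 17 down share only 8, so R1C2 = 8.
The 11 across and the 3 down share only 2, so R2C1 = 2.
R2C2 = 11 − 2 = 9 completes the 11 across.
R1C1 = 9 − 8 = 1 completes the 9 across.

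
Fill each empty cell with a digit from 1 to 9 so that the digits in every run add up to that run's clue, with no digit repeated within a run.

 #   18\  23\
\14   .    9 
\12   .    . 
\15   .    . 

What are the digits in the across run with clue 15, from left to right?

9 6

23 in 3 cells must be {6,8,9}.
R1C1 = 14 − 9 = 5 completes the 14 across.
Given what's placed, R2C2 must be 8 to fit the 12 across and 23 down.
R3C2 = 23 − 17 = 6 completes the 23 down.
R2C1 = 12 − 8 = 4 completes the 12 across.
R3C1 = 15 − 6 = 9 completes the 15 across.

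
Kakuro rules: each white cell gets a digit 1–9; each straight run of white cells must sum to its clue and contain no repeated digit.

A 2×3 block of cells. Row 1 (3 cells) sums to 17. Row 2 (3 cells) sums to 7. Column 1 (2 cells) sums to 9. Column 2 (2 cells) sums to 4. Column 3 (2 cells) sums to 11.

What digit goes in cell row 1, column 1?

5

7 in 3 cells must be {1,2,4}; 4 in 2 cells must be {1,3}.
The 7 across and the 4 down share only 1, so (2,2) = 1.
(1,2) = 4 − 1 = 3 completes the 4 down.
Nothing is forced directly, so branch on (2,1), whose candidates are 2 or 4. If (2,1) = 2: then (1,1) would have to be in {5,6,8,9} for the 17 across but in {7} for the 9 down — contradiction. So (2,1) = 4.
(1,1) = 9 − 4 = 5 completes the 9 down.
(1,3) = 17 − 8 = 9 completes the 17 across.
(2,3) = 7 − 5 = 2 completes the 7 across.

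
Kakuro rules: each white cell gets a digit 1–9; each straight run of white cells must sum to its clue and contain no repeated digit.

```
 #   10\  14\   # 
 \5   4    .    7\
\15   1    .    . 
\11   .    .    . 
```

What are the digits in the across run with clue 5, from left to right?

R1C2 = 5 − 4 = 1 completes the 5 across.
R3C1 = 10 − 5 = 5 completes the 10 down.
Given what's placed, R3C2 must be 4 to fit the 11 across and 14 down.
R3C3 = 11 − 9 = 2 completes the 11 across.
R2C2 = 14 − 5 = 9 completes the 14 down.
R2C3 = 15 − 10 = 5 completes the 15 across.

4 1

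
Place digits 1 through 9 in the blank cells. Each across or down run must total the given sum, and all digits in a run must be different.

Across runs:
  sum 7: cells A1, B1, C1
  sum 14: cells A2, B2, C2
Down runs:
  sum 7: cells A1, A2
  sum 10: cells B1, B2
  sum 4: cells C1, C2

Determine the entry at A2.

7 in 3 cells must be {1,2,4}; 4 in 2 cells must be {1,3}.
The 7 across and the 4 down share only 1, so C1 = 1.
C2 = 4 − 1 = 3 completes the 4 down.
Nothing is forced directly, so branch on A1, whose candidates are 2 or 4. If A1 = 4: that forces B1 = 2, after which A2 would have to be in {2,4,5,6,7,9} for the 14 across but in {3} for the 7 down — contradiction. So A1 = 2.
B1 = 7 − 3 = 4 completes the 7 across.
A2 = 7 − 2 = 5 completes the 7 down.
B2 = 14 − 8 = 6 completes the 14 across.

5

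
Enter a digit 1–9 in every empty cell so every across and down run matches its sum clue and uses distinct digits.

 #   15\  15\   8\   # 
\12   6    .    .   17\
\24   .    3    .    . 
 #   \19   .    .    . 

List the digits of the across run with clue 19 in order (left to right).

17 in 2 cells must be {8,9}.
R2C1 = 15 − 6 = 9 completes the 15 down.
Given what's placed, R2C4 must be 8 to fit the 24 across and 17 down.
R3C4 = 17 − 8 = 9 completes the 17 down.
R2C3 = 24 − 20 = 4 completes the 24 across.
Given what's placed, R3C3 must be 3 to fit the 19 across and 8 down.
R1C3 = 8 − 7 = 1 completes the 8 down.
R3C2 = 19 − 12 = 7 completes the 19 across.

7, 3, 9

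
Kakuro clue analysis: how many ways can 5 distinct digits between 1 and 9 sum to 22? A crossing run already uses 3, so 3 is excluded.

3

5 distinct digits from 1–9 sum between 15 and 35.
Dropping sets that contain 3.
Enumerating: {1,2,4,6,9}, {1,2,4,7,8}, {1,2,5,6,8}.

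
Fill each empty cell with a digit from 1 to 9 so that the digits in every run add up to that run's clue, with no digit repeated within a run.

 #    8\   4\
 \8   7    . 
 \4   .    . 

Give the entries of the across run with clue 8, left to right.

4 in 2 cells must be {1,3}.
R1C2 = 8 − 7 = 1 completes the 8 across.
R2C1 = 8 − 7 = 1 completes the 8 down.
R2C2 = 4 − 1 = 3 completes the 4 across.

7 1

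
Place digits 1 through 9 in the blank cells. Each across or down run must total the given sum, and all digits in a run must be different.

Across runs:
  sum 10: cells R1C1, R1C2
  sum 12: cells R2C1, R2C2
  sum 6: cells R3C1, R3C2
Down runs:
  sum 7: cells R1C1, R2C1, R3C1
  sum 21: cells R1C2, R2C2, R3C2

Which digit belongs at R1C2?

7 in 3 cells must be {1,2,4}.
The 12 across and the 7 down share only 4, so R2C1 = 4.
R2C2 = 12 − 4 = 8 completes the 12 across.
Given what's placed, R3C2 must be 4 to fit the 6 across and 21 down.
R1C2 = 21 − 12 = 9 completes the 21 down.
R3C1 = 6 − 4 = 2 completes the 6 across.
R1C1 = 10 − 9 = 1 completes the 10 across.

9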